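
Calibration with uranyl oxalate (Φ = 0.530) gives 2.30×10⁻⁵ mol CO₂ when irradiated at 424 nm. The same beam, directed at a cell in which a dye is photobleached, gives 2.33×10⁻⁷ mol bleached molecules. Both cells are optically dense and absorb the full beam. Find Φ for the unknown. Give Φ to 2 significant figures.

Photons absorbed by the actinometer: 2.30×10⁻⁵ / 0.530 = 4.340×10⁻⁵ mol.
Φ(unknown) = 2.33×10⁻⁷ / 4.340×10⁻⁵ = 0.0054.

Φ = 0.0054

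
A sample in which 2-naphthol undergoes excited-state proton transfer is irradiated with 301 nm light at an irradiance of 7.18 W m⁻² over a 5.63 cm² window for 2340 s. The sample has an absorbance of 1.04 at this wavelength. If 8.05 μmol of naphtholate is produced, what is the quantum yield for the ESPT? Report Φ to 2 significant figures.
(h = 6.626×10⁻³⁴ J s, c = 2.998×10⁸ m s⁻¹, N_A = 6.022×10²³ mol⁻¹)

Product: 8.05 μmol = 8.05×10⁻⁶ mol.
Photon energy at 301 nm: hc/λ = (6.626×10⁻³⁴)(2.998×10⁸)/(301×10⁻⁹) = 6.600×10⁻¹⁹ J.
Energy delivered: (7.18 W m⁻²)(5.63×10⁻⁴ m²)(2340 s) = 9.459 J.
Photons incident: 9.459 / 6.600×10⁻¹⁹ = 1.433×10¹⁹, i.e. 1.433×10¹⁹/6.022×10²³ = 2.380×10⁻⁵ mol.
Fraction absorbed: 1 − 10^(−1.04) = 0.9088.
Photons absorbed: 0.9088 × 2.380×10⁻⁵ = 2.163×10⁻⁵ mol.
Φ = 8.05×10⁻⁶ mol / 2.163×10⁻⁵ mol photons = 0.37.

Φ = 0.37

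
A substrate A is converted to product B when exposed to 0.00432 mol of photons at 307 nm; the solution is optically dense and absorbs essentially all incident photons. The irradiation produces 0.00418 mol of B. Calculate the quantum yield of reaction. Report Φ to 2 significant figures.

Φ = 0.00418 mol / 0.00432 mol photons = 0.97.

Φ = 0.97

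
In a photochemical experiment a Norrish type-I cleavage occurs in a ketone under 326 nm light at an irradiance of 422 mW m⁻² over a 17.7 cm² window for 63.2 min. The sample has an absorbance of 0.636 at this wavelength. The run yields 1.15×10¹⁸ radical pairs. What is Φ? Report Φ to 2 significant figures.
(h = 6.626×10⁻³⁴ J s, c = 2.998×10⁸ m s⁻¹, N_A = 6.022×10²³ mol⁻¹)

Φ = 0.32

Product: 1.15×10¹⁸ / 6.022×10²³ = 1.910×10⁻⁶ mol.
Photon energy at 326 nm: hc/λ = (6.626×10⁻³⁴)(2.998×10⁸)/(326×10⁻⁹) = 6.093×10⁻¹⁹ J.
Energy delivered: (422 mW m⁻²)(17.7×10⁻⁴ m²)(3792 s) = 2.832 J.
Photons incident: 2.832 / 6.093×10⁻¹⁹ = 4.648×10¹⁸, i.e. 4.648×10¹⁸/6.022×10²³ = 7.718×10⁻⁶ mol.
Fraction absorbed: 1 − 10^(−0.636) = 0.7688.
Photons absorbed: 0.7688 × 7.718×10⁻⁶ = 5.934×10⁻⁶ mol.
Φ = 1.910×10⁻⁶ mol / 5.934×10⁻⁶ mol photons = 0.32.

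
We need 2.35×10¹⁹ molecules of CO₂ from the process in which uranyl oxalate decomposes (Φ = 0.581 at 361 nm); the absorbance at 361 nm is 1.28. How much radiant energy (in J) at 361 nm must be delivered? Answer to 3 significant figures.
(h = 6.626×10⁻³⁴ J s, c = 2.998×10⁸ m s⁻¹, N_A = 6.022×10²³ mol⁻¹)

23.5 J

Product: 2.35×10¹⁹ / 6.022×10²³ = 3.902×10⁻⁵ mol.
Photons that must be absorbed: 3.902×10⁻⁵ / 0.581 = 6.716×10⁻⁵ mol.
Fraction absorbed: 1 − 10^(−1.28) = 0.9475.
Incident photons needed: 6.716×10⁻⁵ / 0.9475 = 7.088×10⁻⁵ mol.
Photon energy: hc/λ = 5.503×10⁻¹⁹ J; per mole, 3.314×10⁵ J mol⁻¹.
Energy required: 7.088×10⁻⁵ × 3.314×10⁵ = 23.5 J.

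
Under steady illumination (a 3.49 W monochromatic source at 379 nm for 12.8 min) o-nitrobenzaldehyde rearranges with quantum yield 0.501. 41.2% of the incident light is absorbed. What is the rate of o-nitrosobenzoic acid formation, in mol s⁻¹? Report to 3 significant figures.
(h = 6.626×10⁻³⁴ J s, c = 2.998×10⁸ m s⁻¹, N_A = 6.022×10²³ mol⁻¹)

Photon energy at 379 nm: hc/λ = (6.626×10⁻³⁴)(2.998×10⁸)/(379×10⁻⁹) = 5.241×10⁻¹⁹ J.
Energy delivered: (3.49 W)(768 s) = 2680 J.
Photons incident: 2680 / 5.241×10⁻¹⁹ = 5.114×10²¹, i.e. 5.114×10²¹/6.022×10²³ = 0.008492 mol.
Photons absorbed: 0.412 × 0.008492 = 0.003499 mol.
Product formed: 0.501 × 0.003499 = 0.001753 mol.
Rate: 0.001753 / 768 s = 2.28×10⁻⁶ mol s⁻¹.

2.28×10⁻⁶ mol s⁻¹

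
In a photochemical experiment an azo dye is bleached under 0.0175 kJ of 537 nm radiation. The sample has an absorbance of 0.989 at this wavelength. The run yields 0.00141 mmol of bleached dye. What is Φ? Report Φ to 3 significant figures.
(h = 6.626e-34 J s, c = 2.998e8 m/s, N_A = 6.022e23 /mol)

Φ = 0.0200

Product: 0.00141 mmol = 1.41e-6 mol.
Photon energy at 537 nm: hc/λ = (6.626e-34)(2.998e8)/(537e-9) = 3.699e-19 J.
Incident energy: 0.0175 kJ = 17.5 J.
Photons incident: 17.5 / 3.699e-19 = 4.731e19, i.e. 4.731e19/6.022e23 = 7.856e-5 mol.
Fraction absorbed: 1 − 10^(−0.989) = 0.8974.
Photons absorbed: 0.8974 × 7.856e-5 = 7.050e-5 mol.
Φ = 1.41e-6 mol / 7.050e-5 mol photons = 0.0200.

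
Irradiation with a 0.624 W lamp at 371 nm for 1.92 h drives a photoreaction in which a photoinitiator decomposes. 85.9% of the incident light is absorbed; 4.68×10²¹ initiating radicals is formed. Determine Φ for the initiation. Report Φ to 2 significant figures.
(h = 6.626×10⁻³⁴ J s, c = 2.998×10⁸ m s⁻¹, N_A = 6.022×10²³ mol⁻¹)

Φ = 0.68

Product: 4.68×10²¹ / 6.022×10²³ = 0.007772 mol.
Photon energy at 371 nm: hc/λ = (6.626×10⁻³⁴)(2.998×10⁸)/(371×10⁻⁹) = 5.354×10⁻¹⁹ J.
Energy delivered: (0.624 W)(6912 s) = 4313 J.
Photons incident: 4313 / 5.354×10⁻¹⁹ = 8.056×10²¹, i.e. 8.056×10²¹/6.022×10²³ = 0.01338 mol.
Photons absorbed: 0.859 × 0.01338 = 0.01149 mol.
Φ = 0.007772 mol / 0.01149 mol photons = 0.68.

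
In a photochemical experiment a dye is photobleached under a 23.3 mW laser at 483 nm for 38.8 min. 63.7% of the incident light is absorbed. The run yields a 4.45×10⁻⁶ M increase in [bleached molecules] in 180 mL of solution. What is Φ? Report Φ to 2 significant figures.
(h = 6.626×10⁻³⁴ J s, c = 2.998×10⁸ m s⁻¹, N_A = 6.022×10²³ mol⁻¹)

Φ = 0.0057

Product: (4.45×10⁻⁶ M)(0.18 L) = 8.010×10⁻⁷ mol.
Photon energy at 483 nm: hc/λ = (6.626×10⁻³⁴)(2.998×10⁸)/(483×10⁻⁹) = 4.113×10⁻¹⁹ J.
Energy delivered: (23.3 mW)(2328 s) = 54.24 J.
Photons incident: 54.24 / 4.113×10⁻¹⁹ = 1.319×10²⁰, i.e. 1.319×10²⁰/6.022×10²³ = 2.190×10⁻⁴ mol.
Photons absorbed: 0.637 × 2.190×10⁻⁴ = 1.395×10⁻⁴ mol.
Φ = 8.010×10⁻⁷ mol / 1.395×10⁻⁴ mol photons = 0.0057.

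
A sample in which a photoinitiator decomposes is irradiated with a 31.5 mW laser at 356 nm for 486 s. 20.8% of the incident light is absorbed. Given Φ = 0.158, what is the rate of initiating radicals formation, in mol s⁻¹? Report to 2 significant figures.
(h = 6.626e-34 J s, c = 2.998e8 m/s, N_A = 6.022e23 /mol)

Photon energy at 356 nm: hc/λ = (6.626e-34)(2.998e8)/(356e-9) = 5.580e-19 J.
Energy delivered: (31.5 mW)(486 s) = 15.31 J.
Photons incident: 15.31 / 5.580e-19 = 2.744e19, i.e. 2.744e19/6.022e23 = 4.557e-5 mol.
Photons absorbed: 0.208 × 4.557e-5 = 9.479e-6 mol.
Product formed: 0.158 × 9.479e-6 = 1.498e-6 mol.
Rate: 1.498e-6 / 486 s = 3.1e-9 mol s⁻¹.

3.1e-9 mol s⁻¹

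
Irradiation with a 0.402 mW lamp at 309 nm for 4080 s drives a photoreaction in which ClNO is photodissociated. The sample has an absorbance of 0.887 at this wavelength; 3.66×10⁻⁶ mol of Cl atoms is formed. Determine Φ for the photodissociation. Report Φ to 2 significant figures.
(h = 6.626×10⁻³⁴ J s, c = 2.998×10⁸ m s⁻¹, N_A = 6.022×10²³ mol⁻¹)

Photon energy at 309 nm: hc/λ = (6.626×10⁻³⁴)(2.998×10⁸)/(309×10⁻⁹) = 6.429×10⁻¹⁹ J.
Energy delivered: (0.402 mW)(4080 s) = 1.640 J.
Photons incident: 1.640 / 6.429×10⁻¹⁹ = 2.551×10¹⁸, i.e. 2.551×10¹⁸/6.022×10²³ = 4.236×10⁻⁶ mol.
Fraction absorbed: 1 − 10^(−0.887) = 0.8703.
Photons absorbed: 0.8703 × 4.236×10⁻⁶ = 3.687×10⁻⁶ mol.
Φ = 3.66×10⁻⁶ mol / 3.687×10⁻⁶ mol photons = 0.99.

Φ = 0.99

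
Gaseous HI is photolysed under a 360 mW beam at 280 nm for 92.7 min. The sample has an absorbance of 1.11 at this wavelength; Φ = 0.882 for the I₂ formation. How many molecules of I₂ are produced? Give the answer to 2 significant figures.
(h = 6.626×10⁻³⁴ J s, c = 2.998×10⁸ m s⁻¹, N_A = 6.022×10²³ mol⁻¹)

Photon energy at 280 nm: hc/λ = (6.626×10⁻³⁴)(2.998×10⁸)/(280×10⁻⁹) = 7.095×10⁻¹⁹ J.
Energy delivered: (360 mW)(5562 s) = 2002 J.
Photons incident: 2002 / 7.095×10⁻¹⁹ = 2.822×10²¹, i.e. 2.822×10²¹/6.022×10²³ = 0.004686 mol.
Fraction absorbed: 1 − 10^(−1.11) = 0.9224.
Photons absorbed: 0.9224 × 0.004686 = 0.004322 mol.
Product: Φ × n_abs = 0.882 × 0.004322 = 0.003812 mol.
As a count: 0.003812 × 6.022×10²³ = 2.3×10²¹.

2.3×10²¹ molecules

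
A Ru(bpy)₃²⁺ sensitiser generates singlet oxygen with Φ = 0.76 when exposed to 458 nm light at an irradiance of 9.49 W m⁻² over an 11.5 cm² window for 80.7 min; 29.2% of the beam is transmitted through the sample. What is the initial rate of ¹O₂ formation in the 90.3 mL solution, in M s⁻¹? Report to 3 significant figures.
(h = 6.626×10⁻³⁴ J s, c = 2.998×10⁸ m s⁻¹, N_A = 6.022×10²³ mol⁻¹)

2.49×10⁻⁷ M s⁻¹

Photon energy at 458 nm: hc/λ = (6.626×10⁻³⁴)(2.998×10⁸)/(458×10⁻⁹) = 4.337×10⁻¹⁹ J.
Energy delivered: (9.49 W m⁻²)(11.5×10⁻⁴ m²)(4842 s) = 52.84 J.
Photons incident: 52.84 / 4.337×10⁻¹⁹ = 1.218×10²⁰, i.e. 1.218×10²⁰/6.022×10²³ = 2.023×10⁻⁴ mol.
Fraction absorbed: 1 − 29.2/100 = 0.7080.
Photons absorbed: 0.7080 × 2.023×10⁻⁴ = 1.432×10⁻⁴ mol.
Product formed: 0.76 × 1.432×10⁻⁴ = 1.088×10⁻⁴ mol.
Rate: 1.088×10⁻⁴ mol / (4842 s × 0.0903 L) = 2.49×10⁻⁷ M s⁻¹.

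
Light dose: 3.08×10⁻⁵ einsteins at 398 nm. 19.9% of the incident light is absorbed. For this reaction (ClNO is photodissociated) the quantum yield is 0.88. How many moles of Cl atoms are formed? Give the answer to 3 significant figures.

Photons absorbed: 0.199 × 3.08×10⁻⁵ = 6.129×10⁻⁶ mol.
Product: Φ × n_abs = 0.88 × 6.129×10⁻⁶ = 5.394×10⁻⁶ mol.

5.39×10⁻⁶ mol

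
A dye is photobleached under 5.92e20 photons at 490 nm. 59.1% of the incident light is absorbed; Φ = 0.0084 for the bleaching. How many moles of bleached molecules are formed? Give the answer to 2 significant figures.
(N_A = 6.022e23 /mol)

4.9e-6 mol

Moles of photons: 5.92e20 / 6.022e23 = 9.831e-4 mol.
Photons absorbed: 0.591 × 9.831e-4 = 5.810e-4 mol.
Product: Φ × n_abs = 0.0084 × 5.810e-4 = 4.880e-6 mol.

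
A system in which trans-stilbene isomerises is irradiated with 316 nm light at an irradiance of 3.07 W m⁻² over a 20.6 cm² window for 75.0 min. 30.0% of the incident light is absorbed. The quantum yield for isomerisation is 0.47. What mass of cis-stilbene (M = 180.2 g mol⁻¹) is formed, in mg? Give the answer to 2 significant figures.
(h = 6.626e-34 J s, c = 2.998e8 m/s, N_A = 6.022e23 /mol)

Photon energy at 316 nm: hc/λ = (6.626e-34)(2.998e8)/(316e-9) = 6.286e-19 J.
Energy delivered: (3.07 W m⁻²)(20.6e-4 m²)(4500 s) = 28.46 J.
Photons incident: 28.46 / 6.286e-19 = 4.528e19, i.e. 4.528e19/6.022e23 = 7.519e-5 mol.
Photons absorbed: 0.300 × 7.519e-5 = 2.256e-5 mol.
Product: Φ × n_abs = 0.47 × 2.256e-5 = 1.060e-5 mol.
Mass: 1.060e-5 × 180.2 = 0.001910 g = 1.9 mg.

1.9 mg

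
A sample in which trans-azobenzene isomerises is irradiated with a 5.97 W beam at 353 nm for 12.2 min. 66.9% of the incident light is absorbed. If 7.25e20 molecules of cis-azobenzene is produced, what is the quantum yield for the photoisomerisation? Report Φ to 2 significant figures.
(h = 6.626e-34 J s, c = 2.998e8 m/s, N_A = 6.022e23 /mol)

Φ = 0.14

Product: 7.25e20 / 6.022e23 = 0.001204 mol.
Photon energy at 353 nm: hc/λ = (6.626e-34)(2.998e8)/(353e-9) = 5.627e-19 J.
Energy delivered: (5.97 W)(732 s) = 4370 J.
Photons incident: 4370 / 5.627e-19 = 7.766e21, i.e. 7.766e21/6.022e23 = 0.01290 mol.
Photons absorbed: 0.669 × 0.01290 = 0.008630 mol.
Φ = 0.001204 mol / 0.008630 mol photons = 0.14.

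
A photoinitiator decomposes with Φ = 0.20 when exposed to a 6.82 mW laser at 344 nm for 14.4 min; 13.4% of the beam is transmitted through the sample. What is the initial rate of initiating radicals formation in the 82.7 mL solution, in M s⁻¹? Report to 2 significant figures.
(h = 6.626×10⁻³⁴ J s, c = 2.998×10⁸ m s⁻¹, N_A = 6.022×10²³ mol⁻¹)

Photon energy at 344 nm: hc/λ = (6.626×10⁻³⁴)(2.998×10⁸)/(344×10⁻⁹) = 5.775×10⁻¹⁹ J.
Energy delivered: (6.82 mW)(864 s) = 5.892 J.
Photons incident: 5.892 / 5.775×10⁻¹⁹ = 1.020×10¹⁹, i.e. 1.020×10¹⁹/6.022×10²³ = 1.694×10⁻⁵ mol.
Fraction absorbed: 1 − 13.4/100 = 0.8660.
Photons absorbed: 0.8660 × 1.694×10⁻⁵ = 1.467×10⁻⁵ mol.
Product formed: 0.20 × 1.467×10⁻⁵ = 2.934×10⁻⁶ mol.
Rate: 2.934×10⁻⁶ mol / (864 s × 0.0827 L) = 4.1×10⁻⁸ M s⁻¹.

4.1×10⁻⁸ M s⁻¹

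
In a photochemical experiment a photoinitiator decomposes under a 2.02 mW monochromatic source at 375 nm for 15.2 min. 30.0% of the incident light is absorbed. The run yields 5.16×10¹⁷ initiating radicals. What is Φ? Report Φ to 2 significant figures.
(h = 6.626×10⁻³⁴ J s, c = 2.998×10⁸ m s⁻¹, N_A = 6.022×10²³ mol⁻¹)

Φ = 0.49

Product: 5.16×10¹⁷ / 6.022×10²³ = 8.569×10⁻⁷ mol.
Photon energy at 375 nm: hc/λ = (6.626×10⁻³⁴)(2.998×10⁸)/(375×10⁻⁹) = 5.297×10⁻¹⁹ J.
Energy delivered: (2.02 mW)(912 s) = 1.842 J.
Photons incident: 1.842 / 5.297×10⁻¹⁹ = 3.477×10¹⁸, i.e. 3.477×10¹⁸/6.022×10²³ = 5.774×10⁻⁶ mol.
Photons absorbed: 0.300 × 5.774×10⁻⁶ = 1.732×10⁻⁶ mol.
Φ = 8.569×10⁻⁷ mol / 1.732×10⁻⁶ mol photons = 0.49.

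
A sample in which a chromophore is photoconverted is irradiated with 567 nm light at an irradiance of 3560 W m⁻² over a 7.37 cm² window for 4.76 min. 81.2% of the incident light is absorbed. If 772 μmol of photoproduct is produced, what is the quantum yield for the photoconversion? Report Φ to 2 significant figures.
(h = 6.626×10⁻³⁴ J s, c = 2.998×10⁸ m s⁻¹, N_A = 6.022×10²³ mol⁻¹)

Product: 772 μmol = 7.72×10⁻⁴ mol.
Photon energy at 567 nm: hc/λ = (6.626×10⁻³⁴)(2.998×10⁸)/(567×10⁻⁹) = 3.503×10⁻¹⁹ J.
Energy delivered: (3560 W m⁻²)(7.37×10⁻⁴ m²)(285.6 s) = 749.3 J.
Photons incident: 749.3 / 3.503×10⁻¹⁹ = 2.139×10²¹, i.e. 2.139×10²¹/6.022×10²³ = 0.003552 mol.
Photons absorbed: 0.812 × 0.003552 = 0.002884 mol.
Φ = 7.72×10⁻⁴ mol / 0.002884 mol photons = 0.27.

Φ = 0.27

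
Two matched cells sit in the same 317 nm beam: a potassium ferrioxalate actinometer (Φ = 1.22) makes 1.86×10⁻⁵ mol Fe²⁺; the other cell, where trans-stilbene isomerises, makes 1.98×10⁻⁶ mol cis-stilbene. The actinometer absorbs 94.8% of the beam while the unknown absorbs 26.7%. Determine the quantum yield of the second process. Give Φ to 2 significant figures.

Φ = 0.46

Photons absorbed by the actinometer: 1.86×10⁻⁵ / 1.22 = 1.525×10⁻⁵ mol.
Incident flux: 1.525×10⁻⁵ / 0.948 = 1.609×10⁻⁵ einstein.
Absorbed by unknown: 0.267 × 1.609×10⁻⁵ = 4.296×10⁻⁶ mol.
Φ(unknown) = 1.98×10⁻⁶ / 4.296×10⁻⁶ = 0.46.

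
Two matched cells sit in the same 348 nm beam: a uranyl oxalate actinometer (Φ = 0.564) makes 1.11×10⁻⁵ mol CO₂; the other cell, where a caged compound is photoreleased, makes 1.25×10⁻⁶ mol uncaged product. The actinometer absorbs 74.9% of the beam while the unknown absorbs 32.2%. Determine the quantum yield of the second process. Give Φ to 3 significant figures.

Φ = 0.148

Photons absorbed by the actinometer: 1.11×10⁻⁵ / 0.564 = 1.968×10⁻⁵ mol.
Incident flux: 1.968×10⁻⁵ / 0.749 = 2.628×10⁻⁵ einstein.
Absorbed by unknown: 0.322 × 2.628×10⁻⁵ = 8.462×10⁻⁶ mol.
Φ(unknown) = 1.25×10⁻⁶ / 8.462×10⁻⁶ = 0.148.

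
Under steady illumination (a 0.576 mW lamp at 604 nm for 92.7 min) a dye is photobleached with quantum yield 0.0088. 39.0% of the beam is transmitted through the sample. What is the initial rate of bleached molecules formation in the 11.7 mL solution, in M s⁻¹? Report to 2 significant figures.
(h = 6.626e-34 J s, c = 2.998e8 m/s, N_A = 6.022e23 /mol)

Photon energy at 604 nm: hc/λ = (6.626e-34)(2.998e8)/(604e-9) = 3.289e-19 J.
Energy delivered: (0.576 mW)(5562 s) = 3.204 J.
Photons incident: 3.204 / 3.289e-19 = 9.742e18, i.e. 9.742e18/6.022e23 = 1.618e-5 mol.
Fraction absorbed: 1 − 39.0/100 = 0.6100.
Photons absorbed: 0.6100 × 1.618e-5 = 9.870e-6 mol.
Product formed: 0.0088 × 9.870e-6 = 8.686e-8 mol.
Rate: 8.686e-8 mol / (5562 s × 0.0117 L) = 1.3e-9 M s⁻¹.

1.3e-9 M s⁻¹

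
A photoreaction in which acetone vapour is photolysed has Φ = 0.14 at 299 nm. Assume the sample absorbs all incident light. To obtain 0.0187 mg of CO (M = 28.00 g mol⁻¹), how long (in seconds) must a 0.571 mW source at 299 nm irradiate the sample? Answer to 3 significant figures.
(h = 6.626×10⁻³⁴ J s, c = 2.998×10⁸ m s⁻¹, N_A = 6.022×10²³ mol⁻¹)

t ≈ 3340 s

Product: 0.0187 mg / 28.00 g mol⁻¹ = 6.679×10⁻⁷ mol.
Photons that must be absorbed: 6.679×10⁻⁷ / 0.14 = 4.771×10⁻⁶ mol.
Photon energy: hc/λ = 6.644×10⁻¹⁹ J; per mole, 4.001×10⁵ J mol⁻¹.
Energy required: 4.771×10⁻⁶ × 4.001×10⁵ = 1.909 J.
Time: 1.909 J / 0.000571 W = 3340 s.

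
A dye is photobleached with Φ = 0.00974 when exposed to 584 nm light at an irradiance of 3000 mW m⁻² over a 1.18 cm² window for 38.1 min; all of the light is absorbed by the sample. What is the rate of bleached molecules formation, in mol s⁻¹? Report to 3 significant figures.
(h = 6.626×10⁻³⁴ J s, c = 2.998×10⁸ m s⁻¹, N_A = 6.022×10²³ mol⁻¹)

Photon energy at 584 nm: hc/λ = (6.626×10⁻³⁴)(2.998×10⁸)/(584×10⁻⁹) = 3.401×10⁻¹⁹ J.
Energy delivered: (3000 mW m⁻²)(1.18×10⁻⁴ m²)(2286 s) = 0.8092 J.
Photons incident: 0.8092 / 3.401×10⁻¹⁹ = 2.379×10¹⁸, i.e. 2.379×10¹⁸/6.022×10²³ = 3.951×10⁻⁶ mol.
Product formed: 0.00974 × 3.951×10⁻⁶ = 3.848×10⁻⁸ mol.
Rate: 3.848×10⁻⁸ / 2286 s = 1.68×10⁻¹¹ mol s⁻¹.

1.68×10⁻¹¹ mol s⁻¹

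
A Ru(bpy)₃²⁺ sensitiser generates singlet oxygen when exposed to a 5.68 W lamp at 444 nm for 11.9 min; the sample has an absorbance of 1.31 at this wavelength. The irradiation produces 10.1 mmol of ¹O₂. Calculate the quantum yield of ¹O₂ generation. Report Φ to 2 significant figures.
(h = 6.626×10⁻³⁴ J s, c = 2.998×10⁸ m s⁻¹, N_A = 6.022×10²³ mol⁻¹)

Product: 10.1 mmol = 0.0101 mol.
Photon energy at 444 nm: hc/λ = (6.626×10⁻³⁴)(2.998×10⁸)/(444×10⁻⁹) = 4.474×10⁻¹⁹ J.
Energy delivered: (5.68 W)(714 s) = 4056 J.
Photons incident: 4056 / 4.474×10⁻¹⁹ = 9.066×10²¹, i.e. 9.066×10²¹/6.022×10²³ = 0.01505 mol.
Fraction absorbed: 1 − 10^(−1.31) = 0.9510.
Photons absorbed: 0.9510 × 0.01505 = 0.01431 mol.
Φ = 0.0101 mol / 0.01431 mol photons = 0.71.

Φ = 0.71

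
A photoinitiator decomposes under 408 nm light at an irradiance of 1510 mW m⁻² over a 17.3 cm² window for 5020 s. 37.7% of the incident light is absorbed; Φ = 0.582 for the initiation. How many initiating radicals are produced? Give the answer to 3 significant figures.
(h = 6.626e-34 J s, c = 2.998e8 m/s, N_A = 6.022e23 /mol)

Photon energy at 408 nm: hc/λ = (6.626e-34)(2.998e8)/(408e-9) = 4.869e-19 J.
Energy delivered: (1510 mW m⁻²)(17.3e-4 m²)(5020 s) = 13.11 J.
Photons incident: 13.11 / 4.869e-19 = 2.693e19, i.e. 2.693e19/6.022e23 = 4.472e-5 mol.
Photons absorbed: 0.377 × 4.472e-5 = 1.686e-5 mol.
Product: Φ × n_abs = 0.582 × 1.686e-5 = 9.813e-6 mol.
As a count: 9.813e-6 × 6.022e23 = 5.91e18.

5.91e18 initiating radicals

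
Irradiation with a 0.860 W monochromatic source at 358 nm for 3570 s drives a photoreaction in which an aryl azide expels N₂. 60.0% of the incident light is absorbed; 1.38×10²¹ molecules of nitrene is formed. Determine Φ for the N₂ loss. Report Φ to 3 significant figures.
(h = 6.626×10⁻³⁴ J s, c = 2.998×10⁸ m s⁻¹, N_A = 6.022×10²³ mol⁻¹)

Φ = 0.416

Product: 1.38×10²¹ / 6.022×10²³ = 0.002292 mol.
Photon energy at 358 nm: hc/λ = (6.626×10⁻³⁴)(2.998×10⁸)/(358×10⁻⁹) = 5.549×10⁻¹⁹ J.
Energy delivered: (0.860 W)(3570 s) = 3070 J.
Photons incident: 3070 / 5.549×10⁻¹⁹ = 5.533×10²¹, i.e. 5.533×10²¹/6.022×10²³ = 0.009188 mol.
Photons absorbed: 0.600 × 0.009188 = 0.005513 mol.
Φ = 0.002292 mol / 0.005513 mol photons = 0.416.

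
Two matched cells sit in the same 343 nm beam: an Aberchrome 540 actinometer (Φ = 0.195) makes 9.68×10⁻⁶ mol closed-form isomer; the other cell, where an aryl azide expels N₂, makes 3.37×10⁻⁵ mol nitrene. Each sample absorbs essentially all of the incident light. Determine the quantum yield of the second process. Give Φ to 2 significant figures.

Photons absorbed by the actinometer: 9.68×10⁻⁶ / 0.195 = 4.964×10⁻⁵ mol.
Φ(unknown) = 3.37×10⁻⁵ / 4.964×10⁻⁵ = 0.68.

Φ = 0.68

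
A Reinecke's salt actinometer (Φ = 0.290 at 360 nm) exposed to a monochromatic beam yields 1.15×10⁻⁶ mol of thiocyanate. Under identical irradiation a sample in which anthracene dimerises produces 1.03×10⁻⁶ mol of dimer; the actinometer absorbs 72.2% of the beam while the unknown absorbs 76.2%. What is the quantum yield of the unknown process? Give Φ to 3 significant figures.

Φ = 0.246

Photons absorbed by the actinometer: 1.15×10⁻⁶ / 0.290 = 3.966×10⁻⁶ mol.
Incident flux: 3.966×10⁻⁶ / 0.722 = 5.493×10⁻⁶ einstein.
Absorbed by unknown: 0.762 × 5.493×10⁻⁶ = 4.186×10⁻⁶ mol.
Φ(unknown) = 1.03×10⁻⁶ / 4.186×10⁻⁶ = 0.246.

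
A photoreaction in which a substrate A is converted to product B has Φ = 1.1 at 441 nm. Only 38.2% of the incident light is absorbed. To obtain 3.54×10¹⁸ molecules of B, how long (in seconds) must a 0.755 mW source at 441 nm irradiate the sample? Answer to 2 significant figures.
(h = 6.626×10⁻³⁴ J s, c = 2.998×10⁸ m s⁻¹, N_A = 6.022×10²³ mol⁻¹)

t ≈ 5000 s

Product: 3.54×10¹⁸ / 6.022×10²³ = 5.878×10⁻⁶ mol.
Photons that must be absorbed: 5.878×10⁻⁶ / 1.1 = 5.344×10⁻⁶ mol.
Incident photons needed: 5.344×10⁻⁶ / 0.382 = 1.399×10⁻⁵ mol.
Photon energy: hc/λ = 4.504×10⁻¹⁹ J; per mole, 2.712×10⁵ J mol⁻¹.
Energy required: 1.399×10⁻⁵ × 2.712×10⁵ = 3.794 J.
Time: 3.794 J / 0.000755 W = 5000 s.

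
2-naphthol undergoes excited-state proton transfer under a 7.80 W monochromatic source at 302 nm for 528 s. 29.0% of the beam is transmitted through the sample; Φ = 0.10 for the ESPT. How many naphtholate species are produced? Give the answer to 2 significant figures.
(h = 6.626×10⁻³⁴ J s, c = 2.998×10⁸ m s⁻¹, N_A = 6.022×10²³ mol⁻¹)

Photon energy at 302 nm: hc/λ = (6.626×10⁻³⁴)(2.998×10⁸)/(302×10⁻⁹) = 6.578×10⁻¹⁹ J.
Energy delivered: (7.80 W)(528 s) = 4118 J.
Photons incident: 4118 / 6.578×10⁻¹⁹ = 6.260×10²¹, i.e. 6.260×10²¹/6.022×10²³ = 0.01040 mol.
Fraction absorbed: 1 − 29.0/100 = 0.7100.
Photons absorbed: 0.7100 × 0.01040 = 0.007384 mol.
Product: Φ × n_abs = 0.10 × 0.007384 = 7.384×10⁻⁴ mol.
As a count: 7.384×10⁻⁴ × 6.022×10²³ = 4.4×10²⁰.

4.4×10²⁰ species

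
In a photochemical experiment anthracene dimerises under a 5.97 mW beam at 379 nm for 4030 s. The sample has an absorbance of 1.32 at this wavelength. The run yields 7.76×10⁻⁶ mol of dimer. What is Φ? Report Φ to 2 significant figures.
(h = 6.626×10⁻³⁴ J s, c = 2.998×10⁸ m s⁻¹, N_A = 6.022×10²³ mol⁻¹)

Photon energy at 379 nm: hc/λ = (6.626×10⁻³⁴)(2.998×10⁸)/(379×10⁻⁹) = 5.241×10⁻¹⁹ J.
Energy delivered: (5.97 mW)(4030 s) = 24.06 J.
Photons incident: 24.06 / 5.241×10⁻¹⁹ = 4.591×10¹⁹, i.e. 4.591×10¹⁹/6.022×10²³ = 7.624×10⁻⁵ mol.
Fraction absorbed: 1 − 10^(−1.32) = 0.9521.
Photons absorbed: 0.9521 × 7.624×10⁻⁵ = 7.259×10⁻⁵ mol.
Φ = 7.76×10⁻⁶ mol / 7.259×10⁻⁵ mol photons = 0.11.

Φ = 0.11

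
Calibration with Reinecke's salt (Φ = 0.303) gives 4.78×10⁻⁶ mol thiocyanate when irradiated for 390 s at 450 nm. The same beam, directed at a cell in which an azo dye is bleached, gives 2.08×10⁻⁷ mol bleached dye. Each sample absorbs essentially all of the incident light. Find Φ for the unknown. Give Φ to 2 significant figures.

Φ = 0.013

Photons absorbed by the actinometer: 4.78×10⁻⁶ / 0.303 = 1.578×10⁻⁵ mol.
Φ(unknown) = 2.08×10⁻⁷ / 1.578×10⁻⁵ = 0.013.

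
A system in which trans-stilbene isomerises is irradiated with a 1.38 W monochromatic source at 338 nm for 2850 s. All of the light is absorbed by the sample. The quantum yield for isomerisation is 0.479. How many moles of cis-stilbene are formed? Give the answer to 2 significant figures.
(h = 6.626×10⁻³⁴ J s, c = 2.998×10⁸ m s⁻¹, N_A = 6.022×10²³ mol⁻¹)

0.0053 mol

Photon energy at 338 nm: hc/λ = (6.626×10⁻³⁴)(2.998×10⁸)/(338×10⁻⁹) = 5.877×10⁻¹⁹ J.
Energy delivered: (1.38 W)(2850 s) = 3933 J.
Photons incident: 3933 / 5.877×10⁻¹⁹ = 6.692×10²¹, i.e. 6.692×10²¹/6.022×10²³ = 0.01111 mol.
Product: Φ × n_abs = 0.479 × 0.01111 = 0.005322 mol.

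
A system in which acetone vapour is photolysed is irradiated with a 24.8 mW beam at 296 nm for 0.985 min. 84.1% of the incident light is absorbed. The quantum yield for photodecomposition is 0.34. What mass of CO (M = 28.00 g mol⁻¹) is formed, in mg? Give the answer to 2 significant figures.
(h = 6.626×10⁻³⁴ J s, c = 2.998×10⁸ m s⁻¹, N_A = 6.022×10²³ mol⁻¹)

0.029 mg

Photon energy at 296 nm: hc/λ = (6.626×10⁻³⁴)(2.998×10⁸)/(296×10⁻⁹) = 6.711×10⁻¹⁹ J.
Energy delivered: (24.8 mW)(59.1 s) = 1.466 J.
Photons incident: 1.466 / 6.711×10⁻¹⁹ = 2.184×10¹⁸, i.e. 2.184×10¹⁸/6.022×10²³ = 3.627×10⁻⁶ mol.
Photons absorbed: 0.841 × 3.627×10⁻⁶ = 3.050×10⁻⁶ mol.
Product: Φ × n_abs = 0.34 × 3.050×10⁻⁶ = 1.037×10⁻⁶ mol.
Mass: 1.037×10⁻⁶ × 28.00 = 2.904×10⁻⁵ g = 0.029 mg.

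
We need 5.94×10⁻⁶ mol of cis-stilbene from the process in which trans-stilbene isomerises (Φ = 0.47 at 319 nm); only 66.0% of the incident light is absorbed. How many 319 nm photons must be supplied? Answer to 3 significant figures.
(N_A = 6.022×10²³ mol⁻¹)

1.15×10¹⁹ photons

Photons that must be absorbed: 5.94×10⁻⁶ / 0.47 = 1.264×10⁻⁵ mol.
Incident photons needed: 1.264×10⁻⁵ / 0.660 = 1.915×10⁻⁵ mol.
Photon count: 1.915×10⁻⁵ × 6.022×10²³ = 1.15×10¹⁹.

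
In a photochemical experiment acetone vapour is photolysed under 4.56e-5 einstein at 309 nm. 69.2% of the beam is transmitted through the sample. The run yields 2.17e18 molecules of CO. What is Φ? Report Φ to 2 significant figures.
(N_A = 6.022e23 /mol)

Product: 2.17e18 / 6.022e23 = 3.603e-6 mol.
Fraction absorbed: 1 − 69.2/100 = 0.3080.
Photons absorbed: 0.3080 × 4.56e-5 = 1.404e-5 mol.
Φ = 3.603e-6 mol / 1.404e-5 mol photons = 0.26.

Φ = 0.26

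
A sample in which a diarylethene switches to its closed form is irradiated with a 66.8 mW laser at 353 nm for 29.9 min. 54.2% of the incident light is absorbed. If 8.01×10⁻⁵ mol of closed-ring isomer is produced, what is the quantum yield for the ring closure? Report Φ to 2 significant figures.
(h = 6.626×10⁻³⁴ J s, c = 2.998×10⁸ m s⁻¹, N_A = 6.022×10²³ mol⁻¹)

Photon energy at 353 nm: hc/λ = (6.626×10⁻³⁴)(2.998×10⁸)/(353×10⁻⁹) = 5.627×10⁻¹⁹ J.
Energy delivered: (66.8 mW)(1794 s) = 119.8 J.
Photons incident: 119.8 / 5.627×10⁻¹⁹ = 2.129×10²⁰, i.e. 2.129×10²⁰/6.022×10²³ = 3.535×10⁻⁴ mol.
Photons absorbed: 0.542 × 3.535×10⁻⁴ = 1.916×10⁻⁴ mol.
Φ = 8.01×10⁻⁵ mol / 1.916×10⁻⁴ mol photons = 0.42.

Φ = 0.42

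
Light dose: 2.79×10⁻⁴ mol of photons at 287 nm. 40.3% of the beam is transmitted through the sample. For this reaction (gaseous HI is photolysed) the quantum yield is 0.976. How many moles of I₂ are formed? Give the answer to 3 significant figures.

Fraction absorbed: 1 − 40.3/100 = 0.5970.
Photons absorbed: 0.5970 × 2.79×10⁻⁴ = 1.666×10⁻⁴ mol.
Product: Φ × n_abs = 0.976 × 1.666×10⁻⁴ = 1.626×10⁻⁴ mol.

1.63×10⁻⁴ mol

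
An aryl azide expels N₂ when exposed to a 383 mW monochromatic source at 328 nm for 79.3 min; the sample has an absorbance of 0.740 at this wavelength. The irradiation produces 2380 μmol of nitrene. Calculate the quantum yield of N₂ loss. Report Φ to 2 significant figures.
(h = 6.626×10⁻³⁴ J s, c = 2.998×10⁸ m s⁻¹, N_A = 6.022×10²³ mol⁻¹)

Product: 2380 μmol = 0.00238 mol.
Photon energy at 328 nm: hc/λ = (6.626×10⁻³⁴)(2.998×10⁸)/(328×10⁻⁹) = 6.056×10⁻¹⁹ J.
Energy delivered: (383 mW)(4758 s) = 1822 J.
Photons incident: 1822 / 6.056×10⁻¹⁹ = 3.009×10²¹, i.e. 3.009×10²¹/6.022×10²³ = 0.004997 mol.
Fraction absorbed: 1 − 10^(−0.740) = 0.8180.
Photons absorbed: 0.8180 × 0.004997 = 0.004088 mol.
Φ = 0.00238 mol / 0.004088 mol photons = 0.58.

Φ = 0.58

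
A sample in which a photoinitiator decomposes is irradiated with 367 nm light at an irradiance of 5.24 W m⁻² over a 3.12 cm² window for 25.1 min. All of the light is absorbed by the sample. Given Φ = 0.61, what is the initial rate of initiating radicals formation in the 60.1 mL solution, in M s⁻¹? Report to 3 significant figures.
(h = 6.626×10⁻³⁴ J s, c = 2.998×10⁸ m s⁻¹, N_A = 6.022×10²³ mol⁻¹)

5.09×10⁻⁸ M s⁻¹

Photon energy at 367 nm: hc/λ = (6.626×10⁻³⁴)(2.998×10⁸)/(367×10⁻⁹) = 5.413×10⁻¹⁹ J.
Energy delivered: (5.24 W m⁻²)(3.12×10⁻⁴ m²)(1506 s) = 2.462 J.
Photons incident: 2.462 / 5.413×10⁻¹⁹ = 4.548×10¹⁸, i.e. 4.548×10¹⁸/6.022×10²³ = 7.552×10⁻⁶ mol.
Product formed: 0.61 × 7.552×10⁻⁶ = 4.607×10⁻⁶ mol.
Rate: 4.607×10⁻⁶ mol / (1506 s × 0.0601 L) = 5.09×10⁻⁸ M s⁻¹.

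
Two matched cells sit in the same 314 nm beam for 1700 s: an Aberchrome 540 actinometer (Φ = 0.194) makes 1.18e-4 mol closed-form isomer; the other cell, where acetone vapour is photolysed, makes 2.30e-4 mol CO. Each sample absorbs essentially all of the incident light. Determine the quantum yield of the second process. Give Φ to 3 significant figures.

Photons absorbed by the actinometer: 1.18e-4 / 0.194 = 6.082e-4 mol.
Φ(unknown) = 2.30e-4 / 6.082e-4 = 0.378.

Φ = 0.378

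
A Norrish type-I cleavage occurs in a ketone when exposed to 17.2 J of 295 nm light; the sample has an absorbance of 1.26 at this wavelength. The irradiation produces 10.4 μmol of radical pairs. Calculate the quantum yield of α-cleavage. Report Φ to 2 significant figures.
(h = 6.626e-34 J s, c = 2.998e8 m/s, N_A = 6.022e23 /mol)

Product: 10.4 μmol = 1.04e-5 mol.
Photon energy at 295 nm: hc/λ = (6.626e-34)(2.998e8)/(295e-9) = 6.734e-19 J.
Photons incident: 17.2 / 6.734e-19 = 2.554e19, i.e. 2.554e19/6.022e23 = 4.241e-5 mol.
Fraction absorbed: 1 − 10^(−1.26) = 0.9450.
Photons absorbed: 0.9450 × 4.241e-5 = 4.008e-5 mol.
Φ = 1.04e-5 mol / 4.008e-5 mol photons = 0.26.

Φ = 0.26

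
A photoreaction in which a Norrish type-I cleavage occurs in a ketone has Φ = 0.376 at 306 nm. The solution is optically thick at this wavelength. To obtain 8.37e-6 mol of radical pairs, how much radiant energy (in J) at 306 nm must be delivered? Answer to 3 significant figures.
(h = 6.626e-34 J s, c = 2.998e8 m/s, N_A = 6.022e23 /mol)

8.70 J

Photons that must be absorbed: 8.37e-6 / 0.376 = 2.226e-5 mol.
Photon energy: hc/λ = 6.492e-19 J; per mole, 3.909e5 J mol⁻¹.
Energy required: 2.226e-5 × 3.909e5 = 8.70 J.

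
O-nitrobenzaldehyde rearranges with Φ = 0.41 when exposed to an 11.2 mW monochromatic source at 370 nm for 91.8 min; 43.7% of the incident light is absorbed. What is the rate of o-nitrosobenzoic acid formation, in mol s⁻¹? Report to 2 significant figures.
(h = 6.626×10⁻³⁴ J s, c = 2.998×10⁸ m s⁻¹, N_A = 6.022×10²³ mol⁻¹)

6.2×10⁻⁹ mol s⁻¹

Photon energy at 370 nm: hc/λ = (6.626×10⁻³⁴)(2.998×10⁸)/(370×10⁻⁹) = 5.369×10⁻¹⁹ J.
Energy delivered: (11.2 mW)(5508 s) = 61.69 J.
Photons incident: 61.69 / 5.369×10⁻¹⁹ = 1.149×10²⁰, i.e. 1.149×10²⁰/6.022×10²³ = 1.908×10⁻⁴ mol.
Photons absorbed: 0.437 × 1.908×10⁻⁴ = 8.338×10⁻⁵ mol.
Product formed: 0.41 × 8.338×10⁻⁵ = 3.419×10⁻⁵ mol.
Rate: 3.419×10⁻⁵ / 5508 s = 6.2×10⁻⁹ mol s⁻¹.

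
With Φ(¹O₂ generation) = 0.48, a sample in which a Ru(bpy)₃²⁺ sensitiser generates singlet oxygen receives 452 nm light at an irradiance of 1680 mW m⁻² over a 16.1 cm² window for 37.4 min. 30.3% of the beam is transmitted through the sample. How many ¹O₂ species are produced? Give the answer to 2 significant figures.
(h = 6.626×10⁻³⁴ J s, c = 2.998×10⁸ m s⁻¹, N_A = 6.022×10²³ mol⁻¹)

Photon energy at 452 nm: hc/λ = (6.626×10⁻³⁴)(2.998×10⁸)/(452×10⁻⁹) = 4.395×10⁻¹⁹ J.
Energy delivered: (1680 mW m⁻²)(16.1×10⁻⁴ m²)(2244 s) = 6.070 J.
Photons incident: 6.070 / 4.395×10⁻¹⁹ = 1.381×10¹⁹, i.e. 1.381×10¹⁹/6.022×10²³ = 2.293×10⁻⁵ mol.
Fraction absorbed: 1 − 30.3/100 = 0.6970.
Photons absorbed: 0.6970 × 2.293×10⁻⁵ = 1.598×10⁻⁵ mol.
Product: Φ × n_abs = 0.48 × 1.598×10⁻⁵ = 7.670×10⁻⁶ mol.
As a count: 7.670×10⁻⁶ × 6.022×10²³ = 4.6×10¹⁸.

4.6×10¹⁸ species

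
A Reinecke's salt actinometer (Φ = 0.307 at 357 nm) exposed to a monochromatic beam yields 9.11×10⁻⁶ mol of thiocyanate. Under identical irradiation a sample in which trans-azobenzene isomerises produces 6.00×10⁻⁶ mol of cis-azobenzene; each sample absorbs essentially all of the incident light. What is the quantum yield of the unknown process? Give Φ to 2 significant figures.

Photons absorbed by the actinometer: 9.11×10⁻⁶ / 0.307 = 2.967×10⁻⁵ mol.
Φ(unknown) = 6.00×10⁻⁶ / 2.967×10⁻⁵ = 0.20.

Φ = 0.20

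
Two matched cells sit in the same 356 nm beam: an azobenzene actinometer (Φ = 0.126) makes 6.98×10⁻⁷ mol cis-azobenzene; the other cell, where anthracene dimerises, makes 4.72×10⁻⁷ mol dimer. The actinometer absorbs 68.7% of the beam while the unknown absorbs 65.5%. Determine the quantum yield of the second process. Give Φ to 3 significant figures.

Φ = 0.0894

Photons absorbed by the actinometer: 6.98×10⁻⁷ / 0.126 = 5.540×10⁻⁶ mol.
Incident flux: 5.540×10⁻⁶ / 0.687 = 8.064×10⁻⁶ einstein.
Absorbed by unknown: 0.655 × 8.064×10⁻⁶ = 5.282×10⁻⁶ mol.
Φ(unknown) = 4.72×10⁻⁷ / 5.282×10⁻⁶ = 0.0894.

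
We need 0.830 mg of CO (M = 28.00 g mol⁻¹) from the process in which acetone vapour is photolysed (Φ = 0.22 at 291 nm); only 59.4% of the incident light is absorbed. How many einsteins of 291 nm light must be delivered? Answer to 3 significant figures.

2.27×10⁻⁴ einstein

Product: 0.830 mg / 28.00 g mol⁻¹ = 2.964×10⁻⁵ mol.
Photons that must be absorbed: 2.964×10⁻⁵ / 0.22 = 1.347×10⁻⁴ mol.
Incident photons needed: 1.347×10⁻⁴ / 0.594 = 2.268×10⁻⁴ mol.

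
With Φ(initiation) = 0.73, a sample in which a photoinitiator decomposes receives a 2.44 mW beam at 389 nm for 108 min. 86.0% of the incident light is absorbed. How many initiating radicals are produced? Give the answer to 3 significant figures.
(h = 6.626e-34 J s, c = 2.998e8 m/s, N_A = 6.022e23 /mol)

Photon energy at 389 nm: hc/λ = (6.626e-34)(2.998e8)/(389e-9) = 5.107e-19 J.
Energy delivered: (2.44 mW)(6480 s) = 15.81 J.
Photons incident: 15.81 / 5.107e-19 = 3.096e19, i.e. 3.096e19/6.022e23 = 5.141e-5 mol.
Photons absorbed: 0.860 × 5.141e-5 = 4.421e-5 mol.
Product: Φ × n_abs = 0.73 × 4.421e-5 = 3.227e-5 mol.
As a count: 3.227e-5 × 6.022e23 = 1.94e19.

1.94e19 initiating radicals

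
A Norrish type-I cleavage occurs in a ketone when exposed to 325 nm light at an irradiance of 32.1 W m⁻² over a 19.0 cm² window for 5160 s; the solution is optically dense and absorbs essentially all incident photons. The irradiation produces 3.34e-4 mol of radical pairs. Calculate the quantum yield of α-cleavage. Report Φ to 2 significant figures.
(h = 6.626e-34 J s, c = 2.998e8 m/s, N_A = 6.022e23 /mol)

Photon energy at 325 nm: hc/λ = (6.626e-34)(2.998e8)/(325e-9) = 6.112e-19 J.
Energy delivered: (32.1 W m⁻²)(19.0e-4 m²)(5160 s) = 314.7 J.
Photons incident: 314.7 / 6.112e-19 = 5.149e20, i.e. 5.149e20/6.022e23 = 8.550e-4 mol.
Φ = 3.34e-4 mol / 8.550e-4 mol photons = 0.39.

Φ = 0.39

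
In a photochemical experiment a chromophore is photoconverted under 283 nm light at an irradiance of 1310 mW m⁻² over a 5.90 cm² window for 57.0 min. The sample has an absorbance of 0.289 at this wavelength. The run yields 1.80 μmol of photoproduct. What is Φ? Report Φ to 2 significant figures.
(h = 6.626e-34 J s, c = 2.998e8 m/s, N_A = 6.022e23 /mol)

Φ = 0.59

Product: 1.80 μmol = 1.80e-6 mol.
Photon energy at 283 nm: hc/λ = (6.626e-34)(2.998e8)/(283e-9) = 7.019e-19 J.
Energy delivered: (1310 mW m⁻²)(5.90e-4 m²)(3420 s) = 2.643 J.
Photons incident: 2.643 / 7.019e-19 = 3.765e18, i.e. 3.765e18/6.022e23 = 6.252e-6 mol.
Fraction absorbed: 1 − 10^(−0.289) = 0.4860.
Photons absorbed: 0.4860 × 6.252e-6 = 3.038e-6 mol.
Φ = 1.80e-6 mol / 3.038e-6 mol photons = 0.59.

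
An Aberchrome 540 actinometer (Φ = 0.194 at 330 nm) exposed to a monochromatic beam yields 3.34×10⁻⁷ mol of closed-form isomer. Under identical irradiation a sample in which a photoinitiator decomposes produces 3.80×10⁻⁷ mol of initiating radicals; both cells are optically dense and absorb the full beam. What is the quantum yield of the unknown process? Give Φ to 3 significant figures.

Φ = 0.221

Photons absorbed by the actinometer: 3.34×10⁻⁷ / 0.194 = 1.722×10⁻⁶ mol.
Φ(unknown) = 3.80×10⁻⁷ / 1.722×10⁻⁶ = 0.221.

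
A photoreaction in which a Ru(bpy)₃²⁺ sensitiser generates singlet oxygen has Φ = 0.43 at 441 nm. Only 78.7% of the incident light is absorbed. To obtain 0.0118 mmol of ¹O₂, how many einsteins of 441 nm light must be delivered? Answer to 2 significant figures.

3.5e-5 einstein

Product: 0.0118 mmol = 1.18e-5 mol.
Photons that must be absorbed: 1.18e-5 / 0.43 = 2.744e-5 mol.
Incident photons needed: 2.744e-5 / 0.787 = 3.487e-5 mol.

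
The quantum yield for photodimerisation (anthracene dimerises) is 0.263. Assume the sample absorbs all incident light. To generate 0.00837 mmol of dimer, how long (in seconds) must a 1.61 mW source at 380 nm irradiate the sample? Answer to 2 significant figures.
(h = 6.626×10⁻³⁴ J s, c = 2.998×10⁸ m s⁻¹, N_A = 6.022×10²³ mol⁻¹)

t ≈ 6200 s

Product: 0.00837 mmol = 8.37×10⁻⁶ mol.
Photons that must be absorbed: 8.37×10⁻⁶ / 0.263 = 3.183×10⁻⁵ mol.
Photon energy: hc/λ = 5.228×10⁻¹⁹ J; per mole, 3.148×10⁵ J mol⁻¹.
Energy required: 3.183×10⁻⁵ × 3.148×10⁵ = 10.02 J.
Time: 10.02 J / 0.00161 W = 6200 s.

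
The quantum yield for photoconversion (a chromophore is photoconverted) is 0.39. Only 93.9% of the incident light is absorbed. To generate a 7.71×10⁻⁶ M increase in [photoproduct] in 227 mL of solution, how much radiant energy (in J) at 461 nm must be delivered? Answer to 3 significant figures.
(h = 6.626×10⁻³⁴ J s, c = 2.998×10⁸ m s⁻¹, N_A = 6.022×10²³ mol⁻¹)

1.24 J

Product: (7.71×10⁻⁶ M)(0.227 L) = 1.750×10⁻⁶ mol.
Photons that must be absorbed: 1.750×10⁻⁶ / 0.39 = 4.487×10⁻⁶ mol.
Incident photons needed: 4.487×10⁻⁶ / 0.939 = 4.778×10⁻⁶ mol.
Photon energy: hc/λ = 4.309×10⁻¹⁹ J; per mole, 2.595×10⁵ J mol⁻¹.
Energy required: 4.778×10⁻⁶ × 2.595×10⁵ = 1.24 J.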